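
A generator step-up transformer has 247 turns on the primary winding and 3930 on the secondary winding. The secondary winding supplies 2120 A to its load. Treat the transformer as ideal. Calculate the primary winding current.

I_p ≈ 33700 A

For an ideal transformer I_p/I_s = N_s/N_p, so I_p = 2120 × 3930/247 = 33700 A.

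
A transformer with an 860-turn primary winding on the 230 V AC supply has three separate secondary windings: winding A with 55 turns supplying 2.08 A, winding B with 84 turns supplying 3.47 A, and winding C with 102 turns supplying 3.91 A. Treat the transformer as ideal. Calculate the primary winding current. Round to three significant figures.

I_p ≈ 0.936 A

V_A = 230 × 55/860 = 14.709 V; V_B = 230 × 84/860 = 22.465 V; V_C = 230 × 102/860 = 27.279 V.
P_out = V_A I_A + V_B I_B + V_C I_C = 14.709×2.08 + 22.465×3.47 + 27.279×3.91 = 30.595 + 77.954 + 106.66 = 215.21 W.
Ideal ⇒ P_in = P_out, so I_p = P_out/V_p = 215.21/230 = 0.936 A.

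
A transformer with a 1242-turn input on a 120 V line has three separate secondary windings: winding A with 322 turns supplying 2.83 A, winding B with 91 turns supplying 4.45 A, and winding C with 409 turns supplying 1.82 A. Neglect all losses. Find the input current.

I_in ≈ 1.66 A

V_A = 120 × 322/1242 = 31.111 V; V_B = 120 × 91/1242 = 8.7923 V; V_C = 120 × 409/1242 = 39.517 V.
P_out = V_A I_A + V_B I_B + V_C I_C = 31.111×2.83 + 8.7923×4.45 + 39.517×1.82 = 88.044 + 39.126 + 71.921 = 199.09 W.
Ideal ⇒ P_in = P_out, so I_in = P_out/V_in = 199.09/120 = 1.66 A.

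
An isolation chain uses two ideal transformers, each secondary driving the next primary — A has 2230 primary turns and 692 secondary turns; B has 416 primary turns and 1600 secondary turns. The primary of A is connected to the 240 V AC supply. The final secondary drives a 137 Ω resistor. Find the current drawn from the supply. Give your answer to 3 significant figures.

After A: V = 240.00 × 692/2230 = 74.475 V.
After B: V = 74.475 × 1600/416 = 286.44 V.
I_load = 286.44/137 = 2.0908 A, so P_out = 286.44 × 2.0908 = 598.90 W.
All ideal ⇒ P_in = P_out, so I_supply = 598.90/240 = 2.50 A.

I_supply ≈ 2.50 A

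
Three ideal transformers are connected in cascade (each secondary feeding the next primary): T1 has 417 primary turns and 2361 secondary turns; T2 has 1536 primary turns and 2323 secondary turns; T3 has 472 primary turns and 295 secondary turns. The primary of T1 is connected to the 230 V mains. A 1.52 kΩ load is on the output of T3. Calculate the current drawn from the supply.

I_supply ≈ 4.33 A

After T1: V = 230.00 × 2361/417 = 1302.2 V.
After T2: V = 1302.2 × 2323/1536 = 1969.5 V.
After T3: V = 1969.5 × 295/472 = 1230.9 V.
I_load = 1230.9/1520 = 0.80981 A, so P_out = 1230.9 × 0.80981 = 996.80 W.
All ideal ⇒ P_in = P_out, so I_supply = 996.80/230 = 4.33 A.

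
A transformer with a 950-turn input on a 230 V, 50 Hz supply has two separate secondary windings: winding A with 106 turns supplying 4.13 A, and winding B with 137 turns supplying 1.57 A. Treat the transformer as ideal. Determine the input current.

I_in ≈ 0.687 A

V_A = 230 × 106/950 = 25.663 V; V_B = 230 × 137/950 = 33.168 V.
P_out = V_A I_A + V_B I_B = 25.663×4.13 + 33.168×1.57 = 105.99 + 52.074 = 158.06 W.
Ideal ⇒ P_in = P_out, so I_in = P_out/V_in = 158.06/230 = 0.687 A.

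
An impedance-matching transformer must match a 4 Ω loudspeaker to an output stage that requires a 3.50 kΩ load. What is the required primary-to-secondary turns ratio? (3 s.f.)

N_p/N_s ≈ 29.6

Z_p/Z_s = (N_p/N_s)², so N_p/N_s = √(3500/4) = √875 = 29.6.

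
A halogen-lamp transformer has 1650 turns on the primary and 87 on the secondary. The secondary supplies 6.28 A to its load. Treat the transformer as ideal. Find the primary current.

I_p ≈ 0.331 A

For an ideal transformer I_p/I_s = N_s/N_p, so I_p = 6.28 × 87/1650 = 0.331 A.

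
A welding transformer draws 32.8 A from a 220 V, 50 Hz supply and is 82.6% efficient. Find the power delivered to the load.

P_out ≈ 5960 W

P_in = V_p I_p = 220 × 32.8 = 7216.0 W.
P_out = η P_in = 0.826 × 7216.0 = 5960 W.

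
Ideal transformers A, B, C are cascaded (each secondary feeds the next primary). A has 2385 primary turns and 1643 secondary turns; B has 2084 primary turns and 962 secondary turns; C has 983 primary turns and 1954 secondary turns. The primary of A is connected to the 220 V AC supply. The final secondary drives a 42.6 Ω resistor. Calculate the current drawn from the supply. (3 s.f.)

After A: V = 220.00 × 1643/2385 = 151.56 V.
After B: V = 151.56 × 962/2084 = 69.960 V.
After C: V = 69.960 × 1954/983 = 139.07 V.
I_load = 139.07/42.6 = 3.2645 A, so P_out = 139.07 × 3.2645 = 453.97 W.
All ideal ⇒ P_in = P_out, so I_supply = 453.97/220 = 2.06 A.

I_supply ≈ 2.06 A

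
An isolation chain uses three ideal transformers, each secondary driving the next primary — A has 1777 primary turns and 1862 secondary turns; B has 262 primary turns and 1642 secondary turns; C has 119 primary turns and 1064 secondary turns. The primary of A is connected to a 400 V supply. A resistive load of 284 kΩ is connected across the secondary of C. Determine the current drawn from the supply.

I_supply ≈ 4.86 A

After A: V = 400.00 × 1862/1777 = 419.13 V.
After B: V = 419.13 × 1642/262 = 2626.8 V.
After C: V = 2626.8 × 1064/119 = 23487 V.
I_load = 23487/284000 = 0.082699 A, so P_out = 23487 × 0.082699 = 1942.3 W.
All ideal ⇒ P_in = P_out, so I_supply = 1942.3/400 = 4.86 A.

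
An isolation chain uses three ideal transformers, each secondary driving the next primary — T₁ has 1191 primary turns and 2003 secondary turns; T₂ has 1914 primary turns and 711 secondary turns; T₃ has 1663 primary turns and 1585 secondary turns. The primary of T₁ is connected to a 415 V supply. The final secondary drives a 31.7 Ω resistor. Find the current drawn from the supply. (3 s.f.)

After T₁: V = 415.00 × 2003/1191 = 697.94 V.
After T₂: V = 697.94 × 711/1914 = 259.27 V.
After T₃: V = 259.27 × 1585/1663 = 247.11 V.
I_load = 247.11/31.7 = 7.7951 A, so P_out = 247.11 × 7.7951 = 1926.2 W.
All ideal ⇒ P_in = P_out, so I_supply = 1926.2/415 = 4.64 A.

I_supply ≈ 4.64 A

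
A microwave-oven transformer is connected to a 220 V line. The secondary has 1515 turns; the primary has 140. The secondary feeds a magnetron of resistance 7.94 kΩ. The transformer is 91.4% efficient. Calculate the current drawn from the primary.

I_p ≈ 3.55 A

V_s = 220 × 1515/140 = 2380.7 V.
I_s = V_s/R = 2380.7/7940 = 0.29984 A.
P_out = V_s I_s = 2380.7 × 0.29984 = 713.83 W.
P_in = P_out/η = 713.83/0.914 = 780.99 W.
I_p = P_in/V_p = 780.99/220 = 3.55 A.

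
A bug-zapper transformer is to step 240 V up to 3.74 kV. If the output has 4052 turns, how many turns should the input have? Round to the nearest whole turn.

N_in = 260 turns

N_in/N_out = V_in/V_out, so N_in = 4052 × 240/3740 = 260.0 ≈ 260 turns.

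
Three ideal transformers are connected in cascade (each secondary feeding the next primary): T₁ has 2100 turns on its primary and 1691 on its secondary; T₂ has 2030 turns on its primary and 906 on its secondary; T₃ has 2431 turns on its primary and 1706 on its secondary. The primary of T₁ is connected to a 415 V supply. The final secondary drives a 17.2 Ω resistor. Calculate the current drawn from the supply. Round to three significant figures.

I_supply ≈ 1.53 A

After T₁: V = 415.00 × 1691/2100 = 334.17 V.
After T₂: V = 334.17 × 906/2030 = 149.14 V.
After T₃: V = 149.14 × 1706/2431 = 104.66 V.
I_load = 104.66/17.2 = 6.0851 A, so P_out = 104.66 × 6.0851 = 636.90 W.
All ideal ⇒ P_in = P_out, so I_supply = 636.90/415 = 1.53 A.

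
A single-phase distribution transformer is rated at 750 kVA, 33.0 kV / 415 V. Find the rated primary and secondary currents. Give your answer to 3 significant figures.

I_p ≈ 22.7 A, I_s ≈ 1810 A

I_p = S/V_p = 750000/33000 = 22.7 A.
I_s = S/V_s = 750000/415 = 1810 A.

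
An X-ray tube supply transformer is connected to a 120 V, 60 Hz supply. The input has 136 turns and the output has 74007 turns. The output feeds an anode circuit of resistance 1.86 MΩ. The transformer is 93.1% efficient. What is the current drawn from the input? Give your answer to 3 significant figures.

V_out = 120 × 74007/136 = 65300 V.
I_out = V_out/R = 65300/(1.86×10^6) = 0.035108 A.
P_out = V_out I_out = 65300 × 0.035108 = 2292.5 W.
P_in = P_out/η = 2292.5/0.931 = 2462.5 W.
I_in = P_in/V_in = 2462.5/120 = 20.5 A.

I_in ≈ 20.5 A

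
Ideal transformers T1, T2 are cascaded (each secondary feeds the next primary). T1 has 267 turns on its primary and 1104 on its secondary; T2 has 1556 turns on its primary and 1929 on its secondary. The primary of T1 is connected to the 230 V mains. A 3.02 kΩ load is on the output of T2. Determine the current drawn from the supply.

Secondary of T1: V = 230.00 × 1104/267 = 951.01 V.
Secondary of T2: V = 951.01 × 1929/1556 = 1179.0 V.
I_load = 1179.0/3020 = 0.39039 A, so P_out = 1179.0 × 0.39039 = 460.27 W.
All ideal ⇒ P_in = P_out, so I_supply = 460.27/230 = 2.00 A.

I_supply ≈ 2.00 A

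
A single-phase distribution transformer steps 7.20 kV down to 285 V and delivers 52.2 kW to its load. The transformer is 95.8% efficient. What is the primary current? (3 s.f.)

P_in = P_out/η = 52200/0.958 = 54489 W.
I_p = P_in/V_p = 54489/7200 = 7.57 A.

I_p ≈ 7.57 A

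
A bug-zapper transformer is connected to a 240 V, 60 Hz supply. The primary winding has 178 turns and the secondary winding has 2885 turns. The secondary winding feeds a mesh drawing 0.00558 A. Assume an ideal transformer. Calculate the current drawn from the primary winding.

For an ideal transformer I_p N_p = I_s N_s, so I_p = 0.00558 × 2885/178 = 0.0904 A.

I_p ≈ 0.0904 A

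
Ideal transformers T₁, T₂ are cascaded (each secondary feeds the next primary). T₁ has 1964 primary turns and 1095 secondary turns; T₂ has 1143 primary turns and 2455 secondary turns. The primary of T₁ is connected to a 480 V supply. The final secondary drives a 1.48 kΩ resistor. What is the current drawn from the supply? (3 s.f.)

I_supply ≈ 0.465 A

After T₁: V = 480.00 × 1095/1964 = 267.62 V.
After T₂: V = 267.62 × 2455/1143 = 574.80 V.
I_load = 574.80/1480 = 0.38838 A, so P_out = 574.80 × 0.38838 = 223.24 W.
All ideal ⇒ P_in = P_out, so I_supply = 223.24/480 = 0.465 A.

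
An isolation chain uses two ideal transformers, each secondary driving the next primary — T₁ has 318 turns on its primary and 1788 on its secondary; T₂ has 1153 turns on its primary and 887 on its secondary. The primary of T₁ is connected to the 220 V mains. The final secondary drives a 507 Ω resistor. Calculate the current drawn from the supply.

I_supply ≈ 8.12 A

Secondary of T₁: V = 220.00 × 1788/318 = 1237.0 V.
Secondary of T₂: V = 1237.0 × 887/1153 = 951.61 V.
I_load = 951.61/507 = 1.8769 A, so P_out = 951.61 × 1.8769 = 1786.1 W.
All ideal ⇒ P_in = P_out, so I_supply = 1786.1/220 = 8.12 A.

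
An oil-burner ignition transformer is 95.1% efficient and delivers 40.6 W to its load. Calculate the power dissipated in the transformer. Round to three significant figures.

P_in = P_out/η = 40.6/0.951 = 42.6919 W.
P_loss = P_in − P_out = 42.6919 − 40.6 = 2.09 W.

P_loss ≈ 2.09 W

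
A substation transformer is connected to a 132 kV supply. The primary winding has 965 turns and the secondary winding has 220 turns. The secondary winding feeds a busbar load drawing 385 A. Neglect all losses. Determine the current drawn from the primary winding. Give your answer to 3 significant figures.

For an ideal transformer I_p N_p = I_s N_s, so I_p = 385 × 220/965 = 87.8 A.

I_p ≈ 87.8 A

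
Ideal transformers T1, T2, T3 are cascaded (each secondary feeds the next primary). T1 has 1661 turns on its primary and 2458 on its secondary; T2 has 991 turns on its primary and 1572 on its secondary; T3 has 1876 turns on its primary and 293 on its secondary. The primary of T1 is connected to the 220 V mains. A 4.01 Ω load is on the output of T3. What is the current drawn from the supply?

Secondary of T1: V = 220.00 × 2458/1661 = 325.56 V.
Secondary of T2: V = 325.56 × 1572/991 = 516.43 V.
Secondary of T3: V = 516.43 × 293/1876 = 80.658 V.
I_load = 80.658/4.01 = 20.114 A, so P_out = 80.658 × 20.114 = 1622.4 W.
All ideal ⇒ P_in = P_out, so I_supply = 1622.4/220 = 7.37 A.

I_supply ≈ 7.37 A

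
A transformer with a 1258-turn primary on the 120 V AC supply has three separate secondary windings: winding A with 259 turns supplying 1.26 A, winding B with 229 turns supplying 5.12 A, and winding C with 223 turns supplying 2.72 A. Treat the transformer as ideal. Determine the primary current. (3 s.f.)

I_p ≈ 1.67 A

V_A = 120 × 259/1258 = 24.706 V; V_B = 120 × 229/1258 = 21.844 V; V_C = 120 × 223/1258 = 21.272 V.
P_out = V_A I_A + V_B I_B + V_C I_C = 24.706×1.26 + 21.844×5.12 + 21.272×2.72 = 31.129 + 111.84 + 57.859 = 200.83 W.
Ideal ⇒ P_in = P_out, so I_p = P_out/V_p = 200.83/120 = 1.67 A.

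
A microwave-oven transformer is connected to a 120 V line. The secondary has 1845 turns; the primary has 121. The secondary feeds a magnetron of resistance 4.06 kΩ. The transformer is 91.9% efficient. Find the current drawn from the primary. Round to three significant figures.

V_s = 120 × 1845/121 = 1829.8 V.
I_s = V_s/R = 1829.8/4060 = 0.45068 A.
P_out = V_s I_s = 1829.8 × 0.45068 = 824.63 W.
P_in = P_out/η = 824.63/0.919 = 897.31 W.
I_p = P_in/V_p = 897.31/120 = 7.48 A.

I_p ≈ 7.48 A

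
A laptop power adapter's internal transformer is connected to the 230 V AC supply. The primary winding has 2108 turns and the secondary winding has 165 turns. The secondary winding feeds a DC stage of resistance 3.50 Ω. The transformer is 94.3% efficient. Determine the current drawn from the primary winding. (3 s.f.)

I_p ≈ 0.427 A

V_s = 230 × 165/2108 = 18.003 V.
I_s = V_s/R = 18.003/3.50 = 5.1437 A.
P_out = V_s I_s = 18.003 × 5.1437 = 92.601 W.
P_in = P_out/η = 92.601/0.943 = 98.198 W.
I_p = P_in/V_p = 98.198/230 = 0.427 A.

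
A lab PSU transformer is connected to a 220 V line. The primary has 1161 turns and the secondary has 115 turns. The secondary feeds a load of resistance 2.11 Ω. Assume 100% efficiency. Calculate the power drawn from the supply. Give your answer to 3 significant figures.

P ≈ 225 W

V_s = V_p × N_s/N_p = 220 × 115/1161 = 21.792 V.
I_s = V_s/R = 21.792/2.11 = 10.328 A.
I_p = I_s × N_s/N_p = 10.328 × 115/1161 = 1.0230 A.
P = V_p I_p = 220 × 1.0230 = 225 W.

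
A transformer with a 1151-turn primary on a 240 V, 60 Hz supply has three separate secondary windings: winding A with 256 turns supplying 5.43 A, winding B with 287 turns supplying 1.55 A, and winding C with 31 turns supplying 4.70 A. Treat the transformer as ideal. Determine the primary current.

V_A = 240 × 256/1151 = 53.380 V; V_B = 240 × 287/1151 = 59.844 V; V_C = 240 × 31/1151 = 6.4639 V.
P_out = V_A I_A + V_B I_B + V_C I_C = 53.380×5.43 + 59.844×1.55 + 6.4639×4.70 = 289.85 + 92.758 + 30.381 = 412.99 W.
Ideal ⇒ P_in = P_out, so I_p = P_out/V_p = 412.99/240 = 1.72 A.

I_p ≈ 1.72 A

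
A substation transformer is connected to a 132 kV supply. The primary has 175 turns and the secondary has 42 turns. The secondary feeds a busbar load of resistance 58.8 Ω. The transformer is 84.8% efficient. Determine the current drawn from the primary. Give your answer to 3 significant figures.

I_p ≈ 152 A

V_s = 132000 × 42/175 = 31680 V.
I_s = V_s/R = 31680/58.8 = 538.78 A.
P_out = V_s I_s = 31680 × 538.78 = 1.7068×10^7 W.
P_in = P_out/η = 1.7068×10^7/0.848 = 2.0128×10^7 W.
I_p = P_in/V_p = 2.0128×10^7/132000 = 152 A.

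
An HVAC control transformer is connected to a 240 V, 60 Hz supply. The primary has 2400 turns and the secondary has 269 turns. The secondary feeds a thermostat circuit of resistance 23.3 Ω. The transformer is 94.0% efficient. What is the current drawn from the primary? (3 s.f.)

I_p ≈ 0.138 A

V_s = 240 × 269/2400 = 26.900 V.
I_s = V_s/R = 26.900/23.3 = 1.1545 A.
P_out = V_s I_s = 26.900 × 1.1545 = 31.056 W.
P_in = P_out/η = 31.056/0.940 = 33.039 W.
I_p = P_in/V_p = 33.039/240 = 0.138 A.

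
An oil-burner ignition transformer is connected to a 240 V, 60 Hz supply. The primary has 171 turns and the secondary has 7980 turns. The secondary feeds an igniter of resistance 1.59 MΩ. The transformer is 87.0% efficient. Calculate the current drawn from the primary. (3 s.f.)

V_s = 240 × 7980/171 = 11200 V.
I_s = V_s/R = 11200/(1.59×10^6) = 0.0070440 A.
P_out = V_s I_s = 11200 × 0.0070440 = 78.893 W.
P_in = P_out/η = 78.893/0.870 = 90.682 W.
I_p = P_in/V_p = 90.682/240 = 0.378 A.

I_p ≈ 0.378 A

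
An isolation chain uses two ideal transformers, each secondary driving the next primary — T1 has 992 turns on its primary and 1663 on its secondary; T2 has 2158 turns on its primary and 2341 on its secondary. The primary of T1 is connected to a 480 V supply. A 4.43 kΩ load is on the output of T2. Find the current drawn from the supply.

I_supply ≈ 0.358 A

Secondary of T1: V = 480.00 × 1663/992 = 804.68 V.
Secondary of T2: V = 804.68 × 2341/2158 = 872.91 V.
I_load = 872.91/4430 = 0.19705 A, so P_out = 872.91 × 0.19705 = 172.00 W.
All ideal ⇒ P_in = P_out, so I_supply = 172.00/480 = 0.358 A.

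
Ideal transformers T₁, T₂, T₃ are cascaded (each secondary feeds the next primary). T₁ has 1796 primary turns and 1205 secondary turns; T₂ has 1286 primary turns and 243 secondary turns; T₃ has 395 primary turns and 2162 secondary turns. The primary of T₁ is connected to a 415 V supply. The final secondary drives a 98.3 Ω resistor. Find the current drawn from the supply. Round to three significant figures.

I_supply ≈ 2.03 A

After T₁: V = 415.00 × 1205/1796 = 278.44 V.
After T₂: V = 278.44 × 243/1286 = 52.613 V.
After T₃: V = 52.613 × 2162/395 = 287.97 V.
I_load = 287.97/98.3 = 2.9295 A, so P_out = 287.97 × 2.9295 = 843.63 W.
All ideal ⇒ P_in = P_out, so I_supply = 843.63/415 = 2.03 A.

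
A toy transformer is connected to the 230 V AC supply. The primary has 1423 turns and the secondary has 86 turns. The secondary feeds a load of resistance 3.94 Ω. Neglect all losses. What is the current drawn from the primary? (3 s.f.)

I_p ≈ 0.213 A

V_s = V_p × N_s/N_p = 230 × 86/1423 = 13.900 V.
I_s = V_s/R = 13.900/3.94 = 3.5280 A.
For an ideal transformer I_p N_p = I_s N_s, so I_p = 3.5280 × 86/1423 = 0.213 A.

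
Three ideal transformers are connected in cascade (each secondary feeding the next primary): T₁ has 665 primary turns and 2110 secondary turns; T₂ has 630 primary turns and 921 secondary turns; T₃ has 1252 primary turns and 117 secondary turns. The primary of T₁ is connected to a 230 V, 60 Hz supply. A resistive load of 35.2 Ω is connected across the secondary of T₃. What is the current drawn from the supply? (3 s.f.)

I_supply ≈ 1.23 A

Secondary of T₁: V = 230.00 × 2110/665 = 729.77 V.
Secondary of T₂: V = 729.77 × 921/630 = 1066.9 V.
Secondary of T₃: V = 1066.9 × 117/1252 = 99.699 V.
I_load = 99.699/35.2 = 2.8323 A, so P_out = 99.699 × 2.8323 = 282.38 W.
All ideal ⇒ P_in = P_out, so I_supply = 282.38/230 = 1.23 A.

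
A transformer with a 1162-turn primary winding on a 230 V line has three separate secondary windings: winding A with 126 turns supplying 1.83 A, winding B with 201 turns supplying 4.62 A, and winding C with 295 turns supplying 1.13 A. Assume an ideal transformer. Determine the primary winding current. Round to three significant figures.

I_p ≈ 1.28 A

V_A = 230 × 126/1162 = 24.940 V; V_B = 230 × 201/1162 = 39.785 V; V_C = 230 × 295/1162 = 58.391 V.
P_out = V_A I_A + V_B I_B + V_C I_C = 24.940×1.83 + 39.785×4.62 + 58.391×1.13 = 45.640 + 183.81 + 65.981 = 295.43 W.
Ideal ⇒ P_in = P_out, so I_p = P_out/V_p = 295.43/230 = 1.28 A.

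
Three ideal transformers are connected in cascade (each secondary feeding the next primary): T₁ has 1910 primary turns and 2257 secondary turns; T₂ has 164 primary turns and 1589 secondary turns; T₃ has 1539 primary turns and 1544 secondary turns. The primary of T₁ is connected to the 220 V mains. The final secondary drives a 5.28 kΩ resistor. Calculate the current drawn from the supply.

I_supply ≈ 5.50 A

Secondary of T₁: V = 220.00 × 2257/1910 = 259.97 V.
Secondary of T₂: V = 259.97 × 1589/164 = 2518.8 V.
Secondary of T₃: V = 2518.8 × 1544/1539 = 2527.0 V.
I_load = 2527.0/5280 = 0.47860 A, so P_out = 2527.0 × 0.47860 = 1209.4 W.
All ideal ⇒ P_in = P_out, so I_supply = 1209.4/220 = 5.50 A.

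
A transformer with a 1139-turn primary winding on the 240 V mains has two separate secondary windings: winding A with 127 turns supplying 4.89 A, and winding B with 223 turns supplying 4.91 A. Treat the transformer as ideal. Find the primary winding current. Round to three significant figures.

I_p ≈ 1.51 A

V_A = 240 × 127/1139 = 26.760 V; V_B = 240 × 223/1139 = 46.989 V.
P_out = V_A I_A + V_B I_B = 26.760×4.89 + 46.989×4.91 = 130.86 + 230.71 = 361.57 W.
Ideal ⇒ P_in = P_out, so I_p = P_out/V_p = 361.57/240 = 1.51 A.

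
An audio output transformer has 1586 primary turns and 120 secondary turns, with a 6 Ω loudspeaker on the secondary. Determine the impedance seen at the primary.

Z_p = (N_p/N_s)² × Z_s = (1586/120)² × 6 = 1050 Ω.

Z_p ≈ 1050 Ω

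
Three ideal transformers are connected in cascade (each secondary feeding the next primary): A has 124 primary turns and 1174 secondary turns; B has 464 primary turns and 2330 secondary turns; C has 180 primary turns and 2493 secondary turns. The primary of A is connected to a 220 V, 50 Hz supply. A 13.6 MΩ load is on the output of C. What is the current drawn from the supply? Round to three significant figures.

After A: V = 220.00 × 1174/124 = 2082.9 V.
After B: V = 2082.9 × 2330/464 = 10459 V.
After C: V = 10459 × 2493/180 = 144860 V.
I_load = 144860/(1.36×10^7) = 0.010652 A, so P_out = 144860 × 0.010652 = 1543.0 W.
All ideal ⇒ P_in = P_out, so I_supply = 1543.0/220 = 7.01 A.

I_supply ≈ 7.01 A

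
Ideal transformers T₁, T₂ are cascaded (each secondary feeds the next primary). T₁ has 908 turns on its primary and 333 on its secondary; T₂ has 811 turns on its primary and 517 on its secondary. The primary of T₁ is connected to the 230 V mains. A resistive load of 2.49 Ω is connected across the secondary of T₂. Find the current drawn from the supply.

I_supply ≈ 5.05 A

After T₁: V = 230.00 × 333/908 = 84.350 V.
After T₂: V = 84.350 × 517/811 = 53.772 V.
I_load = 53.772/2.49 = 21.595 A, so P_out = 53.772 × 21.595 = 1161.2 W.
All ideal ⇒ P_in = P_out, so I_supply = 1161.2/230 = 5.05 A.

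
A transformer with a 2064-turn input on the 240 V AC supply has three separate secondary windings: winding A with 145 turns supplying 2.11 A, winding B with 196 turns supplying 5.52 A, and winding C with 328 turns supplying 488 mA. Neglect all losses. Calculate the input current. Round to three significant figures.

V_A = 240 × 145/2064 = 16.860 V; V_B = 240 × 196/2064 = 22.791 V; V_C = 240 × 328/2064 = 38.140 V.
P_out = V_A I_A + V_B I_B + V_C I_C = 16.860×2.11 + 22.791×5.52 + 38.140×0.488 = 35.576 + 125.80 + 18.612 = 179.99 W.
Ideal ⇒ P_in = P_out, so I_in = P_out/V_in = 179.99/240 = 0.750 A.

I_in ≈ 0.750 A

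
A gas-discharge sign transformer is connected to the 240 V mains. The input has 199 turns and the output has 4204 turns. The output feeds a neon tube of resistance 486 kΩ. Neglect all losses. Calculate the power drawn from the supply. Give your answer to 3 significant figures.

V_out = V_in × N_out/N_in = 240 × 4204/199 = 5070.2 V.
I_out = V_out/R = 5070.2/486000 = 0.010432 A.
I_in = I_out × N_out/N_in = 0.010432 × 4204/199 = 0.22039 A.
P = V_in I_in = 240 × 0.22039 = 52.9 W.

P ≈ 52.9 W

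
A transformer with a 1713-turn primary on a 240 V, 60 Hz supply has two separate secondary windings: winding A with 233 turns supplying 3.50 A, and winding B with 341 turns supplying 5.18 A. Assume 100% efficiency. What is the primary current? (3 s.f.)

I_p ≈ 1.51 A

V_A = 240 × 233/1713 = 32.644 V; V_B = 240 × 341/1713 = 47.776 V.
P_out = V_A I_A + V_B I_B = 32.644×3.50 + 47.776×5.18 = 114.26 + 247.48 = 361.73 W.
Ideal ⇒ P_in = P_out, so I_p = P_out/V_p = 361.73/240 = 1.51 A.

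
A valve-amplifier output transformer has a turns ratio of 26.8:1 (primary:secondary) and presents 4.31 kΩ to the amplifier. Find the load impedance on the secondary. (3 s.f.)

Z_s ≈ 6.00 Ω

Z_s = Z_p/(N_p/N_s)² = 4310/26.8² = 6.00 Ω.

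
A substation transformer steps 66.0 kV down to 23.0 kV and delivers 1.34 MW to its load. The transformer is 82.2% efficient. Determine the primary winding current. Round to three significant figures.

P_in = P_out/η = 1.34×10^6/0.822 = 1.6302×10^6 W.
I_p = P_in/V_p = 1.6302×10^6/66000 = 24.7 A.

I_p ≈ 24.7 A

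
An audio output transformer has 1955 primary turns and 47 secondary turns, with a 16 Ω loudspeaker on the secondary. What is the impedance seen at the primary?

Z_p ≈ 27700 Ω

Z_p = (N_p/N_s)² × Z_s = (1955/47)² × 16 = 27700 Ω.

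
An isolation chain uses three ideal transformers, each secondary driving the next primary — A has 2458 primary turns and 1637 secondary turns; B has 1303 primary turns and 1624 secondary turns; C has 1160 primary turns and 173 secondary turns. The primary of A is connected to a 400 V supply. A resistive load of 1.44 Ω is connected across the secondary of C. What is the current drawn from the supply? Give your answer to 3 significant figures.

After A: V = 400.00 × 1637/2458 = 266.40 V.
After B: V = 266.40 × 1624/1303 = 332.02 V.
After C: V = 332.02 × 173/1160 = 49.517 V.
I_load = 49.517/1.44 = 34.387 A, so P_out = 49.517 × 34.387 = 1702.7 W.
All ideal ⇒ P_in = P_out, so I_supply = 1702.7/400 = 4.26 A.

I_supply ≈ 4.26 A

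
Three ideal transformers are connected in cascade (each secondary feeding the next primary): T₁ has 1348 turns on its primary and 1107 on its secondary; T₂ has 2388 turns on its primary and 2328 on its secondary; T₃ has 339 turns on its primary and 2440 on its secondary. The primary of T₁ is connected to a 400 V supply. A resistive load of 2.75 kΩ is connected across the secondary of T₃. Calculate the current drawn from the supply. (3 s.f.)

After T₁: V = 400.00 × 1107/1348 = 328.49 V.
After T₂: V = 328.49 × 2328/2388 = 320.23 V.
After T₃: V = 320.23 × 2440/339 = 2304.9 V.
I_load = 2304.9/2750 = 0.83815 A, so P_out = 2304.9 × 0.83815 = 1931.9 W.
All ideal ⇒ P_in = P_out, so I_supply = 1931.9/400 = 4.83 A.

I_supply ≈ 4.83 A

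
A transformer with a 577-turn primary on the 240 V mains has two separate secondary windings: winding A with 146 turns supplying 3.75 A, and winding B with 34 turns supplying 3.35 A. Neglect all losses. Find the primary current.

V_A = 240 × 146/577 = 60.728 V; V_B = 240 × 34/577 = 14.142 V.
P_out = V_A I_A + V_B I_B = 60.728×3.75 + 14.142×3.35 = 227.73 + 47.376 = 275.11 W.
Ideal ⇒ P_in = P_out, so I_p = P_out/V_p = 275.11/240 = 1.15 A.

I_p ≈ 1.15 A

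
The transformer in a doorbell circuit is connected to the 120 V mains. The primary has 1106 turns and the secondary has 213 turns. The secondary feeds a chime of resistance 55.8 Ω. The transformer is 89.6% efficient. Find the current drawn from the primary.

I_p ≈ 0.0890 A

V_s = 120 × 213/1106 = 23.110 V.
I_s = V_s/R = 23.110/55.8 = 0.41416 A.
P_out = V_s I_s = 23.110 × 0.41416 = 9.5714 W.
P_in = P_out/η = 9.5714/0.896 = 10.682 W.
I_p = P_in/V_p = 10.682/120 = 0.0890 A.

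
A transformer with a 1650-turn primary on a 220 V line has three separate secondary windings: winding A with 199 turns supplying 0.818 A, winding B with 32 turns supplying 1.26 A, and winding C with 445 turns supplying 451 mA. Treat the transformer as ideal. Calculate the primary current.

V_A = 220 × 199/1650 = 26.533 V; V_B = 220 × 32/1650 = 4.2667 V; V_C = 220 × 445/1650 = 59.333 V.
P_out = V_A I_A + V_B I_B + V_C I_C = 26.533×0.818 + 4.2667×1.26 + 59.333×0.451 = 21.704 + 5.3760 + 26.759 = 53.840 W.
Ideal ⇒ P_in = P_out, so I_p = P_out/V_p = 53.840/220 = 0.245 A.

I_p ≈ 0.245 A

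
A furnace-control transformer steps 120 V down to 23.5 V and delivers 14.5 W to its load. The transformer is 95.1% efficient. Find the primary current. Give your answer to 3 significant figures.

P_in = P_out/η = 14.5/0.951 = 15.247 W.
I_p = P_in/V_p = 15.247/120 = 0.127 A.

I_p ≈ 0.127 A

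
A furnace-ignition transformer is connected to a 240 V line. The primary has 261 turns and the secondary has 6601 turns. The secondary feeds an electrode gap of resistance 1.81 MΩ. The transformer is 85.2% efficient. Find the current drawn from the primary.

V_s = 240 × 6601/261 = 6069.9 V.
I_s = V_s/R = 6069.9/(1.81×10^6) = 0.0033535 A.
P_out = V_s I_s = 6069.9 × 0.0033535 = 20.356 W.
P_in = P_out/η = 20.356/0.852 = 23.891 W.
I_p = P_in/V_p = 23.891/240 = 0.0995 A.

I_p ≈ 0.0995 A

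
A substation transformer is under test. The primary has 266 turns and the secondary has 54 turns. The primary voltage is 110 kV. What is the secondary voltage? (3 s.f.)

V_s/V_p = N_s/N_p, so V_s = 110000 × 54/266 = 22300 V.

V_s ≈ 22300 V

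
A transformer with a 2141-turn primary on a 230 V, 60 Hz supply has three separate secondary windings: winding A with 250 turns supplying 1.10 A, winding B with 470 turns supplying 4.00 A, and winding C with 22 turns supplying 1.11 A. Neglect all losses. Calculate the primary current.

I_p ≈ 1.02 A

V_A = 230 × 250/2141 = 26.857 V; V_B = 230 × 470/2141 = 50.490 V; V_C = 230 × 22/2141 = 2.3634 V.
P_out = V_A I_A + V_B I_B + V_C I_C = 26.857×1.10 + 50.490×4.00 + 2.3634×1.11 = 29.542 + 201.96 + 2.6234 = 234.13 W.
Ideal ⇒ P_in = P_out, so I_p = P_out/V_p = 234.13/230 = 1.02 A.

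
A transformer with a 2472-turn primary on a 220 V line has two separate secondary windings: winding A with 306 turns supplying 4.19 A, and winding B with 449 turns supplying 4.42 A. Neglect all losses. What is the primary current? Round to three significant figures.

I_p ≈ 1.32 A

V_A = 220 × 306/2472 = 27.233 V; V_B = 220 × 449/2472 = 39.960 V.
P_out = V_A I_A + V_B I_B = 27.233×4.19 + 39.960×4.42 = 114.11 + 176.62 = 290.73 W.
Ideal ⇒ P_in = P_out, so I_p = P_out/V_p = 290.73/220 = 1.32 A.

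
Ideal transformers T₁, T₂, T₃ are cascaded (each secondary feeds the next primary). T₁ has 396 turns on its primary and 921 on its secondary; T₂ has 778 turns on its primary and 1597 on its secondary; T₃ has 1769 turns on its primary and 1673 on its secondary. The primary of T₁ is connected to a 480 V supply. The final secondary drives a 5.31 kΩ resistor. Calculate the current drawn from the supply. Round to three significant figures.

I_supply ≈ 1.84 A

Secondary of T₁: V = 480.00 × 921/396 = 1116.4 V.
Secondary of T₂: V = 1116.4 × 1597/778 = 2291.6 V.
Secondary of T₃: V = 2291.6 × 1673/1769 = 2167.2 V.
I_load = 2167.2/5310 = 0.40814 A, so P_out = 2167.2 × 0.40814 = 884.51 W.
All ideal ⇒ P_in = P_out, so I_supply = 884.51/480 = 1.84 A.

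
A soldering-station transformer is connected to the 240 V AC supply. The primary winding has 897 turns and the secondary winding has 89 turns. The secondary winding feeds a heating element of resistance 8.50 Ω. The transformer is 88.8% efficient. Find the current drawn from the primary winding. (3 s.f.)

V_s = 240 × 89/897 = 23.813 V.
I_s = V_s/R = 23.813/8.50 = 2.8015 A.
P_out = V_s I_s = 23.813 × 2.8015 = 66.711 W.
P_in = P_out/η = 66.711/0.888 = 75.125 W.
I_p = P_in/V_p = 75.125/240 = 0.313 A.

I_p ≈ 0.313 A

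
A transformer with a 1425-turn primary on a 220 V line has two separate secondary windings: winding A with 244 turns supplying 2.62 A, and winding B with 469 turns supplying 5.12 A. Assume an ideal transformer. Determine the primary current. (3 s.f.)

I_p ≈ 2.13 A

V_A = 220 × 244/1425 = 37.670 V; V_B = 220 × 469/1425 = 72.407 V.
P_out = V_A I_A + V_B I_B = 37.670×2.62 + 72.407×5.12 = 98.696 + 370.72 = 469.42 W.
Ideal ⇒ P_in = P_out, so I_p = P_out/V_p = 469.42/220 = 2.13 A.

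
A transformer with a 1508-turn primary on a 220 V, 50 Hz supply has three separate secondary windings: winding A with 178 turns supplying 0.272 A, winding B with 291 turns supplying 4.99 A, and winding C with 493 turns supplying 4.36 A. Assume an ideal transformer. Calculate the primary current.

I_p ≈ 2.42 A

V_A = 220 × 178/1508 = 25.968 V; V_B = 220 × 291/1508 = 42.454 V; V_C = 220 × 493/1508 = 71.923 V.
P_out = V_A I_A + V_B I_B + V_C I_C = 25.968×0.272 + 42.454×4.99 + 71.923×4.36 = 7.0633 + 211.84 + 313.58 = 532.49 W.
Ideal ⇒ P_in = P_out, so I_p = P_out/V_p = 532.49/220 = 2.42 A.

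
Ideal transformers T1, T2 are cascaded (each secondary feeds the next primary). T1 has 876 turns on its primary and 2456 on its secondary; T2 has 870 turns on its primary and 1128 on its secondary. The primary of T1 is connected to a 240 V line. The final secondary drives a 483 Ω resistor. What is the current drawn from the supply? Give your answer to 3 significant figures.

I_supply ≈ 6.57 A

After T1: V = 240.00 × 2456/876 = 672.88 V.
After T2: V = 672.88 × 1128/870 = 872.42 V.
I_load = 872.42/483 = 1.8063 A, so P_out = 872.42 × 1.8063 = 1575.8 W.
All ideal ⇒ P_in = P_out, so I_supply = 1575.8/240 = 6.57 A.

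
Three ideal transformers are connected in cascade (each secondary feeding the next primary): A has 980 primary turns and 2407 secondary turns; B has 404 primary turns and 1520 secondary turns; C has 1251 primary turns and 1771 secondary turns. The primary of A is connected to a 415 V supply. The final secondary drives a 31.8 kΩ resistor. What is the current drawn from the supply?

After A: V = 415.00 × 2407/980 = 1019.3 V.
After B: V = 1019.3 × 1520/404 = 3835.0 V.
After C: V = 3835.0 × 1771/1251 = 5429.0 V.
I_load = 5429.0/31800 = 0.17072 A, so P_out = 5429.0 × 0.17072 = 926.86 W.
All ideal ⇒ P_in = P_out, so I_supply = 926.86/415 = 2.23 A.

I_supply ≈ 2.23 A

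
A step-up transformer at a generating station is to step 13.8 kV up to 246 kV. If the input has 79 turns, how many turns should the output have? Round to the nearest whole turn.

N_out = 1408 turns

N_out/N_in = V_out/V_in, so N_out = 79 × 246000/13800 = 1408.3 ≈ 1408 turns.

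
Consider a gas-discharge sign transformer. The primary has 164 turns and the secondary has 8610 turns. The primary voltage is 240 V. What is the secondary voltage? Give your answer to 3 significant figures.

V_s/V_p = N_s/N_p, so V_s = 240 × 8610/164 = 12600 V.

V_s ≈ 12600 V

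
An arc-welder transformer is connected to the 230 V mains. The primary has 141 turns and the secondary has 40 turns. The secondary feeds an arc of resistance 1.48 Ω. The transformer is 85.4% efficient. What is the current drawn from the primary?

I_p ≈ 14.6 A

V_s = 230 × 40/141 = 65.248 V.
I_s = V_s/R = 65.248/1.48 = 44.087 A.
P_out = V_s I_s = 65.248 × 44.087 = 2876.6 W.
P_in = P_out/η = 2876.6/0.854 = 3368.4 W.
I_p = P_in/V_p = 3368.4/230 = 14.6 A.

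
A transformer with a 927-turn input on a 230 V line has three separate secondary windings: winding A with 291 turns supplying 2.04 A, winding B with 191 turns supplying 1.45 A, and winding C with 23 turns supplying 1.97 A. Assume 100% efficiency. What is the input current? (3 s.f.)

I_in ≈ 0.988 A

V_A = 230 × 291/927 = 72.201 V; V_B = 230 × 191/927 = 47.389 V; V_C = 230 × 23/927 = 5.7066 V.
P_out = V_A I_A + V_B I_B + V_C I_C = 72.201×2.04 + 47.389×1.45 + 5.7066×1.97 = 147.29 + 68.715 + 11.242 = 227.25 W.
Ideal ⇒ P_in = P_out, so I_in = P_out/V_in = 227.25/230 = 0.988 A.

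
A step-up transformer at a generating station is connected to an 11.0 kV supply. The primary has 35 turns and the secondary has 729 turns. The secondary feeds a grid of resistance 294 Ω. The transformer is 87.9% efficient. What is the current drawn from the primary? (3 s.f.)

V_s = 11000 × 729/35 = 229110 V.
I_s = V_s/R = 229110/294 = 779.30 A.
P_out = V_s I_s = 229110 × 779.30 = 1.7855×10^8 W.
P_in = P_out/η = 1.7855×10^8/0.879 = 2.0313×10^8 W.
I_p = P_in/V_p = 2.0313×10^8/11000 = 18500 A.

I_p ≈ 18500 A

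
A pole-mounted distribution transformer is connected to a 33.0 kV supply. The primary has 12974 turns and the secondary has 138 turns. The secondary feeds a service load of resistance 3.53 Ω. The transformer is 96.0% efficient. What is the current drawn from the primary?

V_s = 33000 × 138/12974 = 351.01 V.
I_s = V_s/R = 351.01/3.53 = 99.436 A.
P_out = V_s I_s = 351.01 × 99.436 = 34903 W.
P_in = P_out/η = 34903/0.960 = 36357 W.
I_p = P_in/V_p = 36357/33000 = 1.10 A.

I_p ≈ 1.10 A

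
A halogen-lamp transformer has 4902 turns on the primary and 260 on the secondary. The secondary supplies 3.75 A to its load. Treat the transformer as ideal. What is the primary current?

I_p ≈ 0.199 A

For an ideal transformer I_p/I_s = N_s/N_p, so I_p = 3.75 × 260/4902 = 0.199 A.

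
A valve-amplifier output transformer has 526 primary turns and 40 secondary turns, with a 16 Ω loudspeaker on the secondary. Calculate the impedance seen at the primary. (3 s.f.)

Z_p ≈ 2770 Ω

Z_p = (N_p/N_s)² × Z_s = (526/40)² × 16 = 2770 Ω.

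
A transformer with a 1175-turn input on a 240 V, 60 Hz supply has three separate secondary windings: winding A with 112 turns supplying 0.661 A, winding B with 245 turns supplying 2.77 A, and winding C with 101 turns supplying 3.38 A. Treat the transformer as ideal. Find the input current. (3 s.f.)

I_in ≈ 0.931 A

V_A = 240 × 112/1175 = 22.877 V; V_B = 240 × 245/1175 = 50.043 V; V_C = 240 × 101/1175 = 20.630 V.
P_out = V_A I_A + V_B I_B + V_C I_C = 22.877×0.661 + 50.043×2.77 + 20.630×3.38 = 15.121 + 138.62 + 69.729 = 223.47 W.
Ideal ⇒ P_in = P_out, so I_in = P_out/V_in = 223.47/240 = 0.931 A.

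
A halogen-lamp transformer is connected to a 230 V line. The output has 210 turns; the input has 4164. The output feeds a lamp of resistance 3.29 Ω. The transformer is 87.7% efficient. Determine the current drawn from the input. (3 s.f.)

V_out = 230 × 210/4164 = 11.599 V.
I_out = V_out/R = 11.599/3.29 = 3.5257 A.
P_out = V_out I_out = 11.599 × 3.5257 = 40.896 W.
P_in = P_out/η = 40.896/0.877 = 46.631 W.
I_in = P_in/V_in = 46.631/230 = 0.203 A.

I_in ≈ 0.203 A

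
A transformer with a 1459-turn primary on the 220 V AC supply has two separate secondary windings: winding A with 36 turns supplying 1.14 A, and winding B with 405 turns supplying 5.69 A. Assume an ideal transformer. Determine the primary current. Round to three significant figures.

I_p ≈ 1.61 A

V_A = 220 × 36/1459 = 5.4284 V; V_B = 220 × 405/1459 = 61.069 V.
P_out = V_A I_A + V_B I_B = 5.4284×1.14 + 61.069×5.69 = 6.1883 + 347.48 = 353.67 W.
Ideal ⇒ P_in = P_out, so I_p = P_out/V_p = 353.67/220 = 1.61 A.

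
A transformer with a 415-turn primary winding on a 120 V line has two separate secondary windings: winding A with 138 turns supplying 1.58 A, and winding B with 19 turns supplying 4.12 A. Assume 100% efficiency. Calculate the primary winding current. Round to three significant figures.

I_p ≈ 0.714 A

V_A = 120 × 138/415 = 39.904 V; V_B = 120 × 19/415 = 5.4940 V.
P_out = V_A I_A + V_B I_B = 39.904×1.58 + 5.4940×4.12 = 63.048 + 22.635 = 85.683 W.
Ideal ⇒ P_in = P_out, so I_p = P_out/V_p = 85.683/120 = 0.714 A.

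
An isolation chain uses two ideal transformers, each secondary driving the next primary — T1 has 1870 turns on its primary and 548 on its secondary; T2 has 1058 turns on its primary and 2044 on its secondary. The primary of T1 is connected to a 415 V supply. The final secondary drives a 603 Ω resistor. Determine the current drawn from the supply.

After T1: V = 415.00 × 548/1870 = 121.61 V.
After T2: V = 121.61 × 2044/1058 = 234.95 V.
I_load = 234.95/603 = 0.38964 A, so P_out = 234.95 × 0.38964 = 91.548 W.
All ideal ⇒ P_in = P_out, so I_supply = 91.548/415 = 0.221 A.

I_supply ≈ 0.221 A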